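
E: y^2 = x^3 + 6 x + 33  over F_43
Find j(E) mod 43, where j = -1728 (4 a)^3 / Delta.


Delta = -16(4 a^3 + 27 b^2) mod 43 = 37
-1728 * (4 a)^3 = -1728 * (4*6)^3 mod 43 = 4
j = 4 * 37^(-1) mod 43 = 28

j = 28 (mod 43)


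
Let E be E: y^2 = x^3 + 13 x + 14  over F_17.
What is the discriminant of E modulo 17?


4 a^3 + 27 b^2 = 4*13^3 + 27*14^2 = 8788 + 5292 = 14080
Delta = -16 * (14080) = -225280
Delta mod 17 = 4

Delta = 4 (mod 17)


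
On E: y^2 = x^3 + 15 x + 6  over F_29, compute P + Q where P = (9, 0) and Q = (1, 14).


P != Q, so use the chord formula.
s = (y2 - y1) / (x2 - x1) = (14) / (21) mod 29 = 20
x3 = s^2 - x1 - x2 mod 29 = 20^2 - 9 - 1 = 13
y3 = s (x1 - x3) - y1 mod 29 = 20 * (9 - 13) - 0 = 7

P + Q = (13, 7)


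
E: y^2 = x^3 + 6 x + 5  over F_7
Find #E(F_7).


For each x in F_7, count y with y^2 = x^3 + 6 x + 5 mod 7:
  x = 2: RHS = 4, y in [2, 5]  -> 2 point(s)
  x = 3: RHS = 1, y in [1, 6]  -> 2 point(s)
  x = 4: RHS = 2, y in [3, 4]  -> 2 point(s)
Affine points: 6. Add the point at infinity: total = 7.

#E(F_7) = 7


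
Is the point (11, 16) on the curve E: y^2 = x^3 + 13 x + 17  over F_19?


Check whether y^2 = x^3 + 13 x + 17 (mod 19) for (x, y) = (11, 16).
LHS: y^2 = 16^2 mod 19 = 9
RHS: x^3 + 13 x + 17 = 11^3 + 13*11 + 17 mod 19 = 9
LHS = RHS

Yes, on the curve


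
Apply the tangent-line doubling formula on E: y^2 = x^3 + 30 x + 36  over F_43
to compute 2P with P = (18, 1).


Doubling: s = (3 x1^2 + a) / (2 y1)
s = (3*18^2 + 30) / (2*1) mod 43 = 28
x3 = s^2 - 2 x1 mod 43 = 28^2 - 2*18 = 17
y3 = s (x1 - x3) - y1 mod 43 = 28 * (18 - 17) - 1 = 27

2P = (17, 27)


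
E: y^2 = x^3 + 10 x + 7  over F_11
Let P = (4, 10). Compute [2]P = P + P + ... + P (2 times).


k = 2 = 10_2 (binary, LSB first: 01)
Double-and-add from P = (4, 10):
  bit 0 = 0: acc unchanged = O
  bit 1 = 1: acc = O + (8, 7) = (8, 7)

2P = (8, 7)


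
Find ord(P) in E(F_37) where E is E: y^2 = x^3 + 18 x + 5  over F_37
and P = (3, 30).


Compute successive multiples of P until we hit O:
  1P = (3, 30)
  2P = (20, 22)
  3P = (26, 20)
  4P = (7, 20)
  5P = (24, 4)
  6P = (19, 18)
  7P = (4, 17)
  8P = (14, 2)
  ... (continuing to 31P)
  31P = O

ord(P) = 31


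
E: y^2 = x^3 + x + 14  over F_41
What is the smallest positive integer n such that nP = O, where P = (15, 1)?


Compute successive multiples of P until we hit O:
  1P = (15, 1)
  2P = (29, 23)
  3P = (7, 35)
  4P = (14, 5)
  5P = (28, 10)
  6P = (6, 21)
  7P = (30, 5)
  8P = (5, 29)
  ... (continuing to 44P)
  44P = O

ord(P) = 44


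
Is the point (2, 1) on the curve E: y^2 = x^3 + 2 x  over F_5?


Check whether y^2 = x^3 + 2 x + 0 (mod 5) for (x, y) = (2, 1).
LHS: y^2 = 1^2 mod 5 = 1
RHS: x^3 + 2 x + 0 = 2^3 + 2*2 + 0 mod 5 = 2
LHS != RHS

No, not on the curve


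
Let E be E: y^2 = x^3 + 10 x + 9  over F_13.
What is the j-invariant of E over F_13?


Delta = -16(4 a^3 + 27 b^2) mod 13 = 3
-1728 * (4 a)^3 = -1728 * (4*10)^3 mod 13 = 1
j = 1 * 3^(-1) mod 13 = 9

j = 9 (mod 13)


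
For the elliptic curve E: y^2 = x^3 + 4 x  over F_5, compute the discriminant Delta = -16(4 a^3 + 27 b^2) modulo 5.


4 a^3 + 27 b^2 = 4*4^3 + 27*0^2 = 256 + 0 = 256
Delta = -16 * (256) = -4096
Delta mod 5 = 4

Delta = 4 (mod 5)


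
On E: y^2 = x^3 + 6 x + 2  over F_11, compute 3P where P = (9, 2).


k = 3 = 11_2 (binary, LSB first: 11)
Double-and-add from P = (9, 2):
  bit 0 = 1: acc = O + (9, 2) = (9, 2)
  bit 1 = 1: acc = (9, 2) + (5, 5) = (1, 3)

3P = (1, 3)


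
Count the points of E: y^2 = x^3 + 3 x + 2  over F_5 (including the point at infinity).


For each x in F_5, count y with y^2 = x^3 + 3 x + 2 mod 5:
  x = 1: RHS = 1, y in [1, 4]  -> 2 point(s)
  x = 2: RHS = 1, y in [1, 4]  -> 2 point(s)
Affine points: 4. Add the point at infinity: total = 5.

#E(F_5) = 5


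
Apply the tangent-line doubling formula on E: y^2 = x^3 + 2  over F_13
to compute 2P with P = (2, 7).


Doubling: s = (3 x1^2 + a) / (2 y1)
s = (3*2^2 + 0) / (2*7) mod 13 = 12
x3 = s^2 - 2 x1 mod 13 = 12^2 - 2*2 = 10
y3 = s (x1 - x3) - y1 mod 13 = 12 * (2 - 10) - 7 = 1

2P = (10, 1)


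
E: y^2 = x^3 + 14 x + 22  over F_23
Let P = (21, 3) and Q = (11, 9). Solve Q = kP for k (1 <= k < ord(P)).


Enumerate multiples of P until we hit Q = (11, 9):
  1P = (21, 3)
  2P = (10, 14)
  3P = (16, 15)
  4P = (12, 3)
  5P = (13, 20)
  6P = (14, 8)
  7P = (4, 21)
  8P = (7, 16)
  9P = (11, 14)
  10P = (9, 16)
  11P = (2, 9)
  12P = (8, 5)
  13P = (6, 0)
  14P = (8, 18)
  15P = (2, 14)
  16P = (9, 7)
  17P = (11, 9)
Match found at i = 17.

k = 17


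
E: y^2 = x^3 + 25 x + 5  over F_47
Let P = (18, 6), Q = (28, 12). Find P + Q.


P != Q, so use the chord formula.
s = (y2 - y1) / (x2 - x1) = (6) / (10) mod 47 = 10
x3 = s^2 - x1 - x2 mod 47 = 10^2 - 18 - 28 = 7
y3 = s (x1 - x3) - y1 mod 47 = 10 * (18 - 7) - 6 = 10

P + Q = (7, 10)


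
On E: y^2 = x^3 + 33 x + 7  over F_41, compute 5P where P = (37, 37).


k = 5 = 101_2 (binary, LSB first: 101)
Double-and-add from P = (37, 37):
  bit 0 = 1: acc = O + (37, 37) = (37, 37)
  bit 1 = 0: acc unchanged = (37, 37)
  bit 2 = 1: acc = (37, 37) + (26, 27) = (10, 36)

5P = (10, 36)


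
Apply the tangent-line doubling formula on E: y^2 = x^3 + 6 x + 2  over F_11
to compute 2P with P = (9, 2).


Doubling: s = (3 x1^2 + a) / (2 y1)
s = (3*9^2 + 6) / (2*2) mod 11 = 10
x3 = s^2 - 2 x1 mod 11 = 10^2 - 2*9 = 5
y3 = s (x1 - x3) - y1 mod 11 = 10 * (9 - 5) - 2 = 5

2P = (5, 5)


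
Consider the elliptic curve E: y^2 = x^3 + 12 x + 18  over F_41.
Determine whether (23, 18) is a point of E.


Check whether y^2 = x^3 + 12 x + 18 (mod 41) for (x, y) = (23, 18).
LHS: y^2 = 18^2 mod 41 = 37
RHS: x^3 + 12 x + 18 = 23^3 + 12*23 + 18 mod 41 = 38
LHS != RHS

No, not on the curve


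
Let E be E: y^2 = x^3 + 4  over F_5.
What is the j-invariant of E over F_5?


Delta = -16(4 a^3 + 27 b^2) mod 5 = 3
-1728 * (4 a)^3 = -1728 * (4*0)^3 mod 5 = 0
j = 0 * 3^(-1) mod 5 = 0

j = 0 (mod 5)


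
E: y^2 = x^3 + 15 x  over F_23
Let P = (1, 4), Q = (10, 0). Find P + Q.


P != Q, so use the chord formula.
s = (y2 - y1) / (x2 - x1) = (19) / (9) mod 23 = 20
x3 = s^2 - x1 - x2 mod 23 = 20^2 - 1 - 10 = 21
y3 = s (x1 - x3) - y1 mod 23 = 20 * (1 - 21) - 4 = 10

P + Q = (21, 10)


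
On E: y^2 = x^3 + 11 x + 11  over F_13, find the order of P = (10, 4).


Compute successive multiples of P until we hit O:
  1P = (10, 4)
  2P = (5, 10)
  3P = (1, 6)
  4P = (12, 8)
  5P = (8, 0)
  6P = (12, 5)
  7P = (1, 7)
  8P = (5, 3)
  ... (continuing to 10P)
  10P = O

ord(P) = 10


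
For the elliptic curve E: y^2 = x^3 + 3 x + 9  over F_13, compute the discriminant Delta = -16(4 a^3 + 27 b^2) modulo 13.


4 a^3 + 27 b^2 = 4*3^3 + 27*9^2 = 108 + 2187 = 2295
Delta = -16 * (2295) = -36720
Delta mod 13 = 5

Delta = 5 (mod 13)


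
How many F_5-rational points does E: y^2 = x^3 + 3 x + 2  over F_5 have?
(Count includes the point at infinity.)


For each x in F_5, count y with y^2 = x^3 + 3 x + 2 mod 5:
  x = 1: RHS = 1, y in [1, 4]  -> 2 point(s)
  x = 2: RHS = 1, y in [1, 4]  -> 2 point(s)
Affine points: 4. Add the point at infinity: total = 5.

#E(F_5) = 5


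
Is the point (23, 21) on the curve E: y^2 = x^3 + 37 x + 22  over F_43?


Check whether y^2 = x^3 + 37 x + 22 (mod 43) for (x, y) = (23, 21).
LHS: y^2 = 21^2 mod 43 = 11
RHS: x^3 + 37 x + 22 = 23^3 + 37*23 + 22 mod 43 = 11
LHS = RHS

Yes, on the curve


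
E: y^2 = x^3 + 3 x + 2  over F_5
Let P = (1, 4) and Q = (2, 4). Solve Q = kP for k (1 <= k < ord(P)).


Enumerate multiples of P until we hit Q = (2, 4):
  1P = (1, 4)
  2P = (2, 4)
Match found at i = 2.

k = 2


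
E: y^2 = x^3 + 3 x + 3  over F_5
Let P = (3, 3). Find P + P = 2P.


Doubling: s = (3 x1^2 + a) / (2 y1)
s = (3*3^2 + 3) / (2*3) mod 5 = 0
x3 = s^2 - 2 x1 mod 5 = 0^2 - 2*3 = 4
y3 = s (x1 - x3) - y1 mod 5 = 0 * (3 - 4) - 3 = 2

2P = (4, 2)


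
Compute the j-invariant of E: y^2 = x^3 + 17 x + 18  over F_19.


Delta = -16(4 a^3 + 27 b^2) mod 19 = 4
-1728 * (4 a)^3 = -1728 * (4*17)^3 mod 19 = 1
j = 1 * 4^(-1) mod 19 = 5

j = 5 (mod 19)


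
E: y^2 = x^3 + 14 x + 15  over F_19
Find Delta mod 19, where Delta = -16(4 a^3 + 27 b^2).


4 a^3 + 27 b^2 = 4*14^3 + 27*15^2 = 10976 + 6075 = 17051
Delta = -16 * (17051) = -272816
Delta mod 19 = 5

Delta = 5 (mod 19)


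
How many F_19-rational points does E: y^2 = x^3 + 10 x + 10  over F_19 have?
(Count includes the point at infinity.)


For each x in F_19, count y with y^2 = x^3 + 10 x + 10 mod 19:
  x = 2: RHS = 0, y in [0]  -> 1 point(s)
  x = 4: RHS = 0, y in [0]  -> 1 point(s)
  x = 6: RHS = 1, y in [1, 18]  -> 2 point(s)
  x = 7: RHS = 5, y in [9, 10]  -> 2 point(s)
  x = 11: RHS = 7, y in [8, 11]  -> 2 point(s)
  x = 13: RHS = 0, y in [0]  -> 1 point(s)
  x = 14: RHS = 6, y in [5, 14]  -> 2 point(s)
  x = 15: RHS = 1, y in [1, 18]  -> 2 point(s)
  x = 17: RHS = 1, y in [1, 18]  -> 2 point(s)
Affine points: 15. Add the point at infinity: total = 16.

#E(F_19) = 16


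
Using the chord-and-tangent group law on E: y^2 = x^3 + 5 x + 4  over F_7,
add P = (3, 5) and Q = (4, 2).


P != Q, so use the chord formula.
s = (y2 - y1) / (x2 - x1) = (4) / (1) mod 7 = 4
x3 = s^2 - x1 - x2 mod 7 = 4^2 - 3 - 4 = 2
y3 = s (x1 - x3) - y1 mod 7 = 4 * (3 - 2) - 5 = 6

P + Q = (2, 6)


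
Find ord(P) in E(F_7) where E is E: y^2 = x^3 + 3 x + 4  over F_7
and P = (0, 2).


Compute successive multiples of P until we hit O:
  1P = (0, 2)
  2P = (1, 6)
  3P = (1, 1)
  4P = (0, 5)
  5P = O

ord(P) = 5


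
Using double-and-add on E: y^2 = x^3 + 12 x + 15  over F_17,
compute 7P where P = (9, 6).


k = 7 = 111_2 (binary, LSB first: 111)
Double-and-add from P = (9, 6):
  bit 0 = 1: acc = O + (9, 6) = (9, 6)
  bit 1 = 1: acc = (9, 6) + (16, 11) = (5, 9)
  bit 2 = 1: acc = (5, 9) + (11, 4) = (5, 8)

7P = (5, 8)


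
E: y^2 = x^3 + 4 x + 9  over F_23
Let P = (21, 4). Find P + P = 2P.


Doubling: s = (3 x1^2 + a) / (2 y1)
s = (3*21^2 + 4) / (2*4) mod 23 = 2
x3 = s^2 - 2 x1 mod 23 = 2^2 - 2*21 = 8
y3 = s (x1 - x3) - y1 mod 23 = 2 * (21 - 8) - 4 = 22

2P = (8, 22)


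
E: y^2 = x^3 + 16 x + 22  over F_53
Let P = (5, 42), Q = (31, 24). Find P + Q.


P != Q, so use the chord formula.
s = (y2 - y1) / (x2 - x1) = (35) / (26) mod 53 = 36
x3 = s^2 - x1 - x2 mod 53 = 36^2 - 5 - 31 = 41
y3 = s (x1 - x3) - y1 mod 53 = 36 * (5 - 41) - 42 = 40

P + Q = (41, 40)


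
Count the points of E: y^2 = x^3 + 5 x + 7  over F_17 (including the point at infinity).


For each x in F_17, count y with y^2 = x^3 + 5 x + 7 mod 17:
  x = 1: RHS = 13, y in [8, 9]  -> 2 point(s)
  x = 2: RHS = 8, y in [5, 12]  -> 2 point(s)
  x = 3: RHS = 15, y in [7, 10]  -> 2 point(s)
  x = 5: RHS = 4, y in [2, 15]  -> 2 point(s)
  x = 6: RHS = 15, y in [7, 10]  -> 2 point(s)
  x = 8: RHS = 15, y in [7, 10]  -> 2 point(s)
  x = 9: RHS = 16, y in [4, 13]  -> 2 point(s)
  x = 11: RHS = 16, y in [4, 13]  -> 2 point(s)
  x = 13: RHS = 8, y in [5, 12]  -> 2 point(s)
  x = 14: RHS = 16, y in [4, 13]  -> 2 point(s)
  x = 16: RHS = 1, y in [1, 16]  -> 2 point(s)
Affine points: 22. Add the point at infinity: total = 23.

#E(F_17) = 23


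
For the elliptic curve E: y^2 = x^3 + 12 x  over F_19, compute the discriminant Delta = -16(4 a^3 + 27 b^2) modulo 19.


4 a^3 + 27 b^2 = 4*12^3 + 27*0^2 = 6912 + 0 = 6912
Delta = -16 * (6912) = -110592
Delta mod 19 = 7

Delta = 7 (mod 19)


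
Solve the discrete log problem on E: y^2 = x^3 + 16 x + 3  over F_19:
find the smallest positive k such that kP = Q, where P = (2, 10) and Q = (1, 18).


Enumerate multiples of P until we hit Q = (1, 18):
  1P = (2, 10)
  2P = (1, 18)
Match found at i = 2.

k = 2


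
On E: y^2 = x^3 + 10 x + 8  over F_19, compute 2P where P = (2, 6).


k = 2 = 10_2 (binary, LSB first: 01)
Double-and-add from P = (2, 6):
  bit 0 = 0: acc unchanged = O
  bit 1 = 1: acc = O + (2, 13) = (2, 13)

2P = (2, 13)


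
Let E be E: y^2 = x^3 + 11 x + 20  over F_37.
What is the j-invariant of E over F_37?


Delta = -16(4 a^3 + 27 b^2) mod 37 = 17
-1728 * (4 a)^3 = -1728 * (4*11)^3 mod 37 = 36
j = 36 * 17^(-1) mod 37 = 13

j = 13 (mod 37)


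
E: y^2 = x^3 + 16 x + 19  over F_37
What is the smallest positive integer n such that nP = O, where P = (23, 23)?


Compute successive multiples of P until we hit O:
  1P = (23, 23)
  2P = (1, 31)
  3P = (22, 17)
  4P = (28, 21)
  5P = (35, 4)
  6P = (9, 35)
  7P = (8, 17)
  8P = (18, 16)
  ... (continuing to 33P)
  33P = O

ord(P) = 33


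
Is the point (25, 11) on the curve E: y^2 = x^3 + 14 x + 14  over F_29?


Check whether y^2 = x^3 + 14 x + 14 (mod 29) for (x, y) = (25, 11).
LHS: y^2 = 11^2 mod 29 = 5
RHS: x^3 + 14 x + 14 = 25^3 + 14*25 + 14 mod 29 = 10
LHS != RHS

No, not on the curve


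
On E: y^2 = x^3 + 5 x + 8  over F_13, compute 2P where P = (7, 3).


Doubling: s = (3 x1^2 + a) / (2 y1)
s = (3*7^2 + 5) / (2*3) mod 13 = 8
x3 = s^2 - 2 x1 mod 13 = 8^2 - 2*7 = 11
y3 = s (x1 - x3) - y1 mod 13 = 8 * (7 - 11) - 3 = 4

2P = (11, 4)


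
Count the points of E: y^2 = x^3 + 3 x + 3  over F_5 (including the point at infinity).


For each x in F_5, count y with y^2 = x^3 + 3 x + 3 mod 5:
  x = 3: RHS = 4, y in [2, 3]  -> 2 point(s)
  x = 4: RHS = 4, y in [2, 3]  -> 2 point(s)
Affine points: 4. Add the point at infinity: total = 5.

#E(F_5) = 5


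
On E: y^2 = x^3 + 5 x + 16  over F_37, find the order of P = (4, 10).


Compute successive multiples of P until we hit O:
  1P = (4, 10)
  2P = (3, 13)
  3P = (2, 21)
  4P = (15, 32)
  5P = (22, 28)
  6P = (12, 19)
  7P = (24, 23)
  8P = (6, 22)
  ... (continuing to 37P)
  37P = O

ord(P) = 37


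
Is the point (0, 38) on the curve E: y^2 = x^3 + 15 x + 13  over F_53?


Check whether y^2 = x^3 + 15 x + 13 (mod 53) for (x, y) = (0, 38).
LHS: y^2 = 38^2 mod 53 = 13
RHS: x^3 + 15 x + 13 = 0^3 + 15*0 + 13 mod 53 = 13
LHS = RHS

Yes, on the curve


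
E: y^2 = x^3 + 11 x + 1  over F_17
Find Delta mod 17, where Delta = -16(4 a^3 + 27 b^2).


4 a^3 + 27 b^2 = 4*11^3 + 27*1^2 = 5324 + 27 = 5351
Delta = -16 * (5351) = -85616
Delta mod 17 = 13

Delta = 13 (mod 17)


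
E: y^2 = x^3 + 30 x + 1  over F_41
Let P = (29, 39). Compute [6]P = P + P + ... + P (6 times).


k = 6 = 110_2 (binary, LSB first: 011)
Double-and-add from P = (29, 39):
  bit 0 = 0: acc unchanged = O
  bit 1 = 1: acc = O + (29, 2) = (29, 2)
  bit 2 = 1: acc = (29, 2) + (29, 39) = O

6P = O


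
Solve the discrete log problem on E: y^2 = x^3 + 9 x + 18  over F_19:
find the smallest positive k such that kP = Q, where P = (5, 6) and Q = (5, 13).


Enumerate multiples of P until we hit Q = (5, 13):
  1P = (5, 6)
  2P = (1, 3)
  3P = (10, 14)
  4P = (2, 14)
  5P = (17, 7)
  6P = (4, 2)
  7P = (7, 5)
  8P = (12, 7)
  9P = (9, 7)
  10P = (11, 2)
  11P = (14, 0)
  12P = (11, 17)
  13P = (9, 12)
  14P = (12, 12)
  15P = (7, 14)
  16P = (4, 17)
  17P = (17, 12)
  18P = (2, 5)
  19P = (10, 5)
  20P = (1, 16)
  21P = (5, 13)
Match found at i = 21.

k = 21


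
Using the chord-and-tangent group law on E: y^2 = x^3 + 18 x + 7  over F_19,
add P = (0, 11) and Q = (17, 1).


P != Q, so use the chord formula.
s = (y2 - y1) / (x2 - x1) = (9) / (17) mod 19 = 5
x3 = s^2 - x1 - x2 mod 19 = 5^2 - 0 - 17 = 8
y3 = s (x1 - x3) - y1 mod 19 = 5 * (0 - 8) - 11 = 6

P + Q = (8, 6)


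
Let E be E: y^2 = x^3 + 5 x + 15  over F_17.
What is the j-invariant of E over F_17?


Delta = -16(4 a^3 + 27 b^2) mod 17 = 13
-1728 * (4 a)^3 = -1728 * (4*5)^3 mod 17 = 9
j = 9 * 13^(-1) mod 17 = 2

j = 2 (mod 17)


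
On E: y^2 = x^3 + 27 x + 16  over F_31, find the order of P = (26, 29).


Compute successive multiples of P until we hit O:
  1P = (26, 29)
  2P = (17, 5)
  3P = (2, 4)
  4P = (5, 20)
  5P = (16, 24)
  6P = (28, 1)
  7P = (18, 14)
  8P = (22, 25)
  ... (continuing to 20P)
  20P = O

ord(P) = 20


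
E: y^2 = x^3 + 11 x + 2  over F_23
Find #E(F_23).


For each x in F_23, count y with y^2 = x^3 + 11 x + 2 mod 23:
  x = 0: RHS = 2, y in [5, 18]  -> 2 point(s)
  x = 2: RHS = 9, y in [3, 20]  -> 2 point(s)
  x = 3: RHS = 16, y in [4, 19]  -> 2 point(s)
  x = 4: RHS = 18, y in [8, 15]  -> 2 point(s)
  x = 6: RHS = 8, y in [10, 13]  -> 2 point(s)
  x = 7: RHS = 8, y in [10, 13]  -> 2 point(s)
  x = 8: RHS = 4, y in [2, 21]  -> 2 point(s)
  x = 9: RHS = 2, y in [5, 18]  -> 2 point(s)
  x = 10: RHS = 8, y in [10, 13]  -> 2 point(s)
  x = 14: RHS = 2, y in [5, 18]  -> 2 point(s)
  x = 15: RHS = 0, y in [0]  -> 1 point(s)
  x = 18: RHS = 6, y in [11, 12]  -> 2 point(s)
  x = 19: RHS = 9, y in [3, 20]  -> 2 point(s)
  x = 21: RHS = 18, y in [8, 15]  -> 2 point(s)
  x = 22: RHS = 13, y in [6, 17]  -> 2 point(s)
Affine points: 29. Add the point at infinity: total = 30.

#E(F_23) = 30


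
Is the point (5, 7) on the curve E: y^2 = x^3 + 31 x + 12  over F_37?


Check whether y^2 = x^3 + 31 x + 12 (mod 37) for (x, y) = (5, 7).
LHS: y^2 = 7^2 mod 37 = 12
RHS: x^3 + 31 x + 12 = 5^3 + 31*5 + 12 mod 37 = 33
LHS != RHS

No, not on the curve


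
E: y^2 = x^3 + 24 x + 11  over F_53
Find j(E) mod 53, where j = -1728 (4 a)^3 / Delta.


Delta = -16(4 a^3 + 27 b^2) mod 53 = 32
-1728 * (4 a)^3 = -1728 * (4*24)^3 mod 53 = 41
j = 41 * 32^(-1) mod 53 = 46

j = 46 (mod 53)


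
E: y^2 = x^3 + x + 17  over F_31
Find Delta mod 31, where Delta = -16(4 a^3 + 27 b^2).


4 a^3 + 27 b^2 = 4*1^3 + 27*17^2 = 4 + 7803 = 7807
Delta = -16 * (7807) = -124912
Delta mod 31 = 18

Delta = 18 (mod 31)


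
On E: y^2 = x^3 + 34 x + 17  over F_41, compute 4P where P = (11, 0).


k = 4 = 100_2 (binary, LSB first: 001)
Double-and-add from P = (11, 0):
  bit 0 = 0: acc unchanged = O
  bit 1 = 0: acc unchanged = O
  bit 2 = 1: acc = O + O = O

4P = O


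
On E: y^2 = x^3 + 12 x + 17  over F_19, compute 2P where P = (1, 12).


Doubling: s = (3 x1^2 + a) / (2 y1)
s = (3*1^2 + 12) / (2*12) mod 19 = 3
x3 = s^2 - 2 x1 mod 19 = 3^2 - 2*1 = 7
y3 = s (x1 - x3) - y1 mod 19 = 3 * (1 - 7) - 12 = 8

2P = (7, 8)


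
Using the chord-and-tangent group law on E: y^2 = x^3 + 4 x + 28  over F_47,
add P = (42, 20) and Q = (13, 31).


P != Q, so use the chord formula.
s = (y2 - y1) / (x2 - x1) = (11) / (18) mod 47 = 45
x3 = s^2 - x1 - x2 mod 47 = 45^2 - 42 - 13 = 43
y3 = s (x1 - x3) - y1 mod 47 = 45 * (42 - 43) - 20 = 29

P + Q = (43, 29)


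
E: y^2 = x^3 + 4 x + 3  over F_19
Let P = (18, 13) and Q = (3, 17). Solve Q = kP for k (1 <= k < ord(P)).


Enumerate multiples of P until we hit Q = (3, 17):
  1P = (18, 13)
  2P = (3, 2)
  3P = (2, 0)
  4P = (3, 17)
Match found at i = 4.

k = 4


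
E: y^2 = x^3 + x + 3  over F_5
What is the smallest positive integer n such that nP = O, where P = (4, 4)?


Compute successive multiples of P until we hit O:
  1P = (4, 4)
  2P = (1, 0)
  3P = (4, 1)
  4P = O

ord(P) = 4


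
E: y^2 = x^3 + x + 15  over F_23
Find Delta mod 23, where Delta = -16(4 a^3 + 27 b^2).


4 a^3 + 27 b^2 = 4*1^3 + 27*15^2 = 4 + 6075 = 6079
Delta = -16 * (6079) = -97264
Delta mod 23 = 3

Delta = 3 (mod 23)


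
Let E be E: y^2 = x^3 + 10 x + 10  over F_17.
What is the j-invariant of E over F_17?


Delta = -16(4 a^3 + 27 b^2) mod 17 = 2
-1728 * (4 a)^3 = -1728 * (4*10)^3 mod 17 = 4
j = 4 * 2^(-1) mod 17 = 2

j = 2 (mod 17)


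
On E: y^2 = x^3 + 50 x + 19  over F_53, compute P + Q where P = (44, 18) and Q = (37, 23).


P != Q, so use the chord formula.
s = (y2 - y1) / (x2 - x1) = (5) / (46) mod 53 = 22
x3 = s^2 - x1 - x2 mod 53 = 22^2 - 44 - 37 = 32
y3 = s (x1 - x3) - y1 mod 53 = 22 * (44 - 32) - 18 = 34

P + Q = (32, 34)


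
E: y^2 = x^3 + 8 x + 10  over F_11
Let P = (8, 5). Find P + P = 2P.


Doubling: s = (3 x1^2 + a) / (2 y1)
s = (3*8^2 + 8) / (2*5) mod 11 = 9
x3 = s^2 - 2 x1 mod 11 = 9^2 - 2*8 = 10
y3 = s (x1 - x3) - y1 mod 11 = 9 * (8 - 10) - 5 = 10

2P = (10, 10)


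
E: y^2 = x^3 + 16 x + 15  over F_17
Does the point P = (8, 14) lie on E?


Check whether y^2 = x^3 + 16 x + 15 (mod 17) for (x, y) = (8, 14).
LHS: y^2 = 14^2 mod 17 = 9
RHS: x^3 + 16 x + 15 = 8^3 + 16*8 + 15 mod 17 = 9
LHS = RHS

Yes, on the curve


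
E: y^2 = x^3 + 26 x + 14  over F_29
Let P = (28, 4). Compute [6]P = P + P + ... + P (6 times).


k = 6 = 110_2 (binary, LSB first: 011)
Double-and-add from P = (28, 4):
  bit 0 = 0: acc unchanged = O
  bit 1 = 1: acc = O + (2, 25) = (2, 25)
  bit 2 = 1: acc = (2, 25) + (24, 7) = (25, 7)

6P = (25, 7)


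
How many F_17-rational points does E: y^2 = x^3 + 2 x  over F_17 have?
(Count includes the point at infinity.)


For each x in F_17, count y with y^2 = x^3 + 2 x + 0 mod 17:
  x = 0: RHS = 0, y in [0]  -> 1 point(s)
  x = 3: RHS = 16, y in [4, 13]  -> 2 point(s)
  x = 4: RHS = 4, y in [2, 15]  -> 2 point(s)
  x = 5: RHS = 16, y in [4, 13]  -> 2 point(s)
  x = 7: RHS = 0, y in [0]  -> 1 point(s)
  x = 8: RHS = 1, y in [1, 16]  -> 2 point(s)
  x = 9: RHS = 16, y in [4, 13]  -> 2 point(s)
  x = 10: RHS = 0, y in [0]  -> 1 point(s)
  x = 12: RHS = 1, y in [1, 16]  -> 2 point(s)
  x = 13: RHS = 13, y in [8, 9]  -> 2 point(s)
  x = 14: RHS = 1, y in [1, 16]  -> 2 point(s)
Affine points: 19. Add the point at infinity: total = 20.

#E(F_17) = 20


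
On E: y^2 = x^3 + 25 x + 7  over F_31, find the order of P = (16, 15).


Compute successive multiples of P until we hit O:
  1P = (16, 15)
  2P = (13, 24)
  3P = (11, 1)
  4P = (23, 15)
  5P = (23, 16)
  6P = (11, 30)
  7P = (13, 7)
  8P = (16, 16)
  ... (continuing to 9P)
  9P = O

ord(P) = 9


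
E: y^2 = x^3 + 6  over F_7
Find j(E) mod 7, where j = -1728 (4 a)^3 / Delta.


Delta = -16(4 a^3 + 27 b^2) mod 7 = 2
-1728 * (4 a)^3 = -1728 * (4*0)^3 mod 7 = 0
j = 0 * 2^(-1) mod 7 = 0

j = 0 (mod 7)


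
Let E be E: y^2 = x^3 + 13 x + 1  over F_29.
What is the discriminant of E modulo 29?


4 a^3 + 27 b^2 = 4*13^3 + 27*1^2 = 8788 + 27 = 8815
Delta = -16 * (8815) = -141040
Delta mod 29 = 16

Delta = 16 (mod 29)


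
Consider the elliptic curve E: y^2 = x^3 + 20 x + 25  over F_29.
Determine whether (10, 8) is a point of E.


Check whether y^2 = x^3 + 20 x + 25 (mod 29) for (x, y) = (10, 8).
LHS: y^2 = 8^2 mod 29 = 6
RHS: x^3 + 20 x + 25 = 10^3 + 20*10 + 25 mod 29 = 7
LHS != RHS

No, not on the curve


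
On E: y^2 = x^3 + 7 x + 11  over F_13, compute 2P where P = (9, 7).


Doubling: s = (3 x1^2 + a) / (2 y1)
s = (3*9^2 + 7) / (2*7) mod 13 = 3
x3 = s^2 - 2 x1 mod 13 = 3^2 - 2*9 = 4
y3 = s (x1 - x3) - y1 mod 13 = 3 * (9 - 4) - 7 = 8

2P = (4, 8)


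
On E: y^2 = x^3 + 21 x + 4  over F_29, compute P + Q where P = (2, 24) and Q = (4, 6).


P != Q, so use the chord formula.
s = (y2 - y1) / (x2 - x1) = (11) / (2) mod 29 = 20
x3 = s^2 - x1 - x2 mod 29 = 20^2 - 2 - 4 = 17
y3 = s (x1 - x3) - y1 mod 29 = 20 * (2 - 17) - 24 = 24

P + Q = (17, 24)


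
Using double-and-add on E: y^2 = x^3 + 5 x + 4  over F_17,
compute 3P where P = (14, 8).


k = 3 = 11_2 (binary, LSB first: 11)
Double-and-add from P = (14, 8):
  bit 0 = 1: acc = O + (14, 8) = (14, 8)
  bit 1 = 1: acc = (14, 8) + (10, 0) = (14, 9)

3P = (14, 9)


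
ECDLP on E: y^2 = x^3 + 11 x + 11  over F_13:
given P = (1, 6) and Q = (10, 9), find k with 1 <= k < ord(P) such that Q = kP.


Enumerate multiples of P until we hit Q = (10, 9):
  1P = (1, 6)
  2P = (12, 5)
  3P = (10, 9)
Match found at i = 3.

k = 3


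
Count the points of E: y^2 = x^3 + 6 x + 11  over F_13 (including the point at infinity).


For each x in F_13, count y with y^2 = x^3 + 6 x + 11 mod 13:
  x = 3: RHS = 4, y in [2, 11]  -> 2 point(s)
  x = 5: RHS = 10, y in [6, 7]  -> 2 point(s)
  x = 6: RHS = 3, y in [4, 9]  -> 2 point(s)
  x = 8: RHS = 12, y in [5, 8]  -> 2 point(s)
  x = 9: RHS = 1, y in [1, 12]  -> 2 point(s)
  x = 11: RHS = 4, y in [2, 11]  -> 2 point(s)
  x = 12: RHS = 4, y in [2, 11]  -> 2 point(s)
Affine points: 14. Add the point at infinity: total = 15.

#E(F_13) = 15


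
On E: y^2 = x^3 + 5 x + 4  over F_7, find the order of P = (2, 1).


Compute successive multiples of P until we hit O:
  1P = (2, 1)
  2P = (0, 2)
  3P = (0, 5)
  4P = (2, 6)
  5P = O

ord(P) = 5


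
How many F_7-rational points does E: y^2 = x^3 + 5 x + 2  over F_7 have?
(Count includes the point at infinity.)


For each x in F_7, count y with y^2 = x^3 + 5 x + 2 mod 7:
  x = 0: RHS = 2, y in [3, 4]  -> 2 point(s)
  x = 1: RHS = 1, y in [1, 6]  -> 2 point(s)
  x = 3: RHS = 2, y in [3, 4]  -> 2 point(s)
  x = 4: RHS = 2, y in [3, 4]  -> 2 point(s)
Affine points: 8. Add the point at infinity: total = 9.

#E(F_7) = 9


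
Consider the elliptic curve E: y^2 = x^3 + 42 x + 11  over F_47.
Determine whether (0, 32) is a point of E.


Check whether y^2 = x^3 + 42 x + 11 (mod 47) for (x, y) = (0, 32).
LHS: y^2 = 32^2 mod 47 = 37
RHS: x^3 + 42 x + 11 = 0^3 + 42*0 + 11 mod 47 = 11
LHS != RHS

No, not on the curve


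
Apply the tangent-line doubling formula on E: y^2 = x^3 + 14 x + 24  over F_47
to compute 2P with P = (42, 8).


Doubling: s = (3 x1^2 + a) / (2 y1)
s = (3*42^2 + 14) / (2*8) mod 47 = 32
x3 = s^2 - 2 x1 mod 47 = 32^2 - 2*42 = 0
y3 = s (x1 - x3) - y1 mod 47 = 32 * (42 - 0) - 8 = 20

2P = (0, 20)


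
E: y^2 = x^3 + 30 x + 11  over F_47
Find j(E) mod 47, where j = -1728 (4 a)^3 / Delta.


Delta = -16(4 a^3 + 27 b^2) mod 47 = 41
-1728 * (4 a)^3 = -1728 * (4*30)^3 mod 47 = 25
j = 25 * 41^(-1) mod 47 = 35

j = 35 (mod 47)


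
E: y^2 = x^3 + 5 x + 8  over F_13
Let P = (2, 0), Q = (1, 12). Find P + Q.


P != Q, so use the chord formula.
s = (y2 - y1) / (x2 - x1) = (12) / (12) mod 13 = 1
x3 = s^2 - x1 - x2 mod 13 = 1^2 - 2 - 1 = 11
y3 = s (x1 - x3) - y1 mod 13 = 1 * (2 - 11) - 0 = 4

P + Q = (11, 4)


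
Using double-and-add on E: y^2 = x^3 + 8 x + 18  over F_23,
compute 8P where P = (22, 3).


k = 8 = 1000_2 (binary, LSB first: 0001)
Double-and-add from P = (22, 3):
  bit 0 = 0: acc unchanged = O
  bit 1 = 0: acc unchanged = O
  bit 2 = 0: acc unchanged = O
  bit 3 = 1: acc = O + (3, 0) = (3, 0)

8P = (3, 0)


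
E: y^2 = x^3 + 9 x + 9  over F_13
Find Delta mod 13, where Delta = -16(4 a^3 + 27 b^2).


4 a^3 + 27 b^2 = 4*9^3 + 27*9^2 = 2916 + 2187 = 5103
Delta = -16 * (5103) = -81648
Delta mod 13 = 5

Delta = 5 (mod 13)


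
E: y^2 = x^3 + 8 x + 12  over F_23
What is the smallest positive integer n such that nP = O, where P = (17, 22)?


Compute successive multiples of P until we hit O:
  1P = (17, 22)
  2P = (18, 13)
  3P = (0, 9)
  4P = (19, 13)
  5P = (13, 6)
  6P = (9, 10)
  7P = (5, 19)
  8P = (14, 19)
  ... (continuing to 28P)
  28P = O

ord(P) = 28


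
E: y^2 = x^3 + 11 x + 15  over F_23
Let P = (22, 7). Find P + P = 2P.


Doubling: s = (3 x1^2 + a) / (2 y1)
s = (3*22^2 + 11) / (2*7) mod 23 = 1
x3 = s^2 - 2 x1 mod 23 = 1^2 - 2*22 = 3
y3 = s (x1 - x3) - y1 mod 23 = 1 * (22 - 3) - 7 = 12

2P = (3, 12)


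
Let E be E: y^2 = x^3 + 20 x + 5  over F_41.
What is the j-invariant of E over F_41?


Delta = -16(4 a^3 + 27 b^2) mod 41 = 32
-1728 * (4 a)^3 = -1728 * (4*20)^3 mod 41 = 7
j = 7 * 32^(-1) mod 41 = 22

j = 22 (mod 41)


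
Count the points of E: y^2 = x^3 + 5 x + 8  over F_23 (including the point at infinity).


For each x in F_23, count y with y^2 = x^3 + 5 x + 8 mod 23:
  x = 0: RHS = 8, y in [10, 13]  -> 2 point(s)
  x = 2: RHS = 3, y in [7, 16]  -> 2 point(s)
  x = 3: RHS = 4, y in [2, 21]  -> 2 point(s)
  x = 4: RHS = 0, y in [0]  -> 1 point(s)
  x = 6: RHS = 1, y in [1, 22]  -> 2 point(s)
  x = 7: RHS = 18, y in [8, 15]  -> 2 point(s)
  x = 8: RHS = 8, y in [10, 13]  -> 2 point(s)
  x = 9: RHS = 0, y in [0]  -> 1 point(s)
  x = 10: RHS = 0, y in [0]  -> 1 point(s)
  x = 12: RHS = 2, y in [5, 18]  -> 2 point(s)
  x = 13: RHS = 16, y in [4, 19]  -> 2 point(s)
  x = 14: RHS = 16, y in [4, 19]  -> 2 point(s)
  x = 15: RHS = 8, y in [10, 13]  -> 2 point(s)
  x = 19: RHS = 16, y in [4, 19]  -> 2 point(s)
  x = 20: RHS = 12, y in [9, 14]  -> 2 point(s)
  x = 21: RHS = 13, y in [6, 17]  -> 2 point(s)
  x = 22: RHS = 2, y in [5, 18]  -> 2 point(s)
Affine points: 31. Add the point at infinity: total = 32.

#E(F_23) = 32


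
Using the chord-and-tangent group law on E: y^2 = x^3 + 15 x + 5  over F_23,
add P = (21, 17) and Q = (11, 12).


P != Q, so use the chord formula.
s = (y2 - y1) / (x2 - x1) = (18) / (13) mod 23 = 12
x3 = s^2 - x1 - x2 mod 23 = 12^2 - 21 - 11 = 20
y3 = s (x1 - x3) - y1 mod 23 = 12 * (21 - 20) - 17 = 18

P + Q = (20, 18)


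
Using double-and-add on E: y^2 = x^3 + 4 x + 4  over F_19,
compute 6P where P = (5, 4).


k = 6 = 110_2 (binary, LSB first: 011)
Double-and-add from P = (5, 4):
  bit 0 = 0: acc unchanged = O
  bit 1 = 1: acc = O + (13, 12) = (13, 12)
  bit 2 = 1: acc = (13, 12) + (0, 17) = (3, 9)

6P = (3, 9)


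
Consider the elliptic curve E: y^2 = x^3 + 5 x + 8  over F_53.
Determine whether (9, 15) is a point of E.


Check whether y^2 = x^3 + 5 x + 8 (mod 53) for (x, y) = (9, 15).
LHS: y^2 = 15^2 mod 53 = 13
RHS: x^3 + 5 x + 8 = 9^3 + 5*9 + 8 mod 53 = 40
LHS != RHS

No, not on the curve


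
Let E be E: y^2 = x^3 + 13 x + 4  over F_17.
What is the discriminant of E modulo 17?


4 a^3 + 27 b^2 = 4*13^3 + 27*4^2 = 8788 + 432 = 9220
Delta = -16 * (9220) = -147520
Delta mod 17 = 6

Delta = 6 (mod 17)


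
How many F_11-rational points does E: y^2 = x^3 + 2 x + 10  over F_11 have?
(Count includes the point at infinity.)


For each x in F_11, count y with y^2 = x^3 + 2 x + 10 mod 11:
  x = 2: RHS = 0, y in [0]  -> 1 point(s)
  x = 4: RHS = 5, y in [4, 7]  -> 2 point(s)
  x = 7: RHS = 4, y in [2, 9]  -> 2 point(s)
  x = 9: RHS = 9, y in [3, 8]  -> 2 point(s)
Affine points: 7. Add the point at infinity: total = 8.

#E(F_11) = 8


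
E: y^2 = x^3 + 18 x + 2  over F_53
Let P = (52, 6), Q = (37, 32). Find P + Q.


P != Q, so use the chord formula.
s = (y2 - y1) / (x2 - x1) = (26) / (38) mod 53 = 23
x3 = s^2 - x1 - x2 mod 53 = 23^2 - 52 - 37 = 16
y3 = s (x1 - x3) - y1 mod 53 = 23 * (52 - 16) - 6 = 27

P + Q = (16, 27)


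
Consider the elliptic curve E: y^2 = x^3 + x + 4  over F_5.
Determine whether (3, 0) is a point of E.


Check whether y^2 = x^3 + 1 x + 4 (mod 5) for (x, y) = (3, 0).
LHS: y^2 = 0^2 mod 5 = 0
RHS: x^3 + 1 x + 4 = 3^3 + 1*3 + 4 mod 5 = 4
LHS != RHS

No, not on the curve


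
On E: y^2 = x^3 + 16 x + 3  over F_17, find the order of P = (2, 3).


Compute successive multiples of P until we hit O:
  1P = (2, 3)
  2P = (14, 9)
  3P = (14, 8)
  4P = (2, 14)
  5P = O

ord(P) = 5


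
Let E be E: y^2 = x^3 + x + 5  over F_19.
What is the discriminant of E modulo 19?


4 a^3 + 27 b^2 = 4*1^3 + 27*5^2 = 4 + 675 = 679
Delta = -16 * (679) = -10864
Delta mod 19 = 4

Delta = 4 (mod 19)


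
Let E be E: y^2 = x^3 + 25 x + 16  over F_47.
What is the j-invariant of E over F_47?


Delta = -16(4 a^3 + 27 b^2) mod 47 = 18
-1728 * (4 a)^3 = -1728 * (4*25)^3 mod 47 = 26
j = 26 * 18^(-1) mod 47 = 38

j = 38 (mod 47)


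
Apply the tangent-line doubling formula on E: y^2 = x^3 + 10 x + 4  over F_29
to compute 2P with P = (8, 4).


Doubling: s = (3 x1^2 + a) / (2 y1)
s = (3*8^2 + 10) / (2*4) mod 29 = 18
x3 = s^2 - 2 x1 mod 29 = 18^2 - 2*8 = 18
y3 = s (x1 - x3) - y1 mod 29 = 18 * (8 - 18) - 4 = 19

2P = (18, 19)


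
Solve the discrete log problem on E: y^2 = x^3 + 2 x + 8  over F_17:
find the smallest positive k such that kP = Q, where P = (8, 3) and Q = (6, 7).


Enumerate multiples of P until we hit Q = (6, 7):
  1P = (8, 3)
  2P = (0, 12)
  3P = (10, 12)
  4P = (15, 8)
  5P = (7, 5)
  6P = (6, 10)
  7P = (11, 16)
  8P = (13, 15)
  9P = (14, 3)
  10P = (12, 14)
  11P = (12, 3)
  12P = (14, 14)
  13P = (13, 2)
  14P = (11, 1)
  15P = (6, 7)
Match found at i = 15.

k = 15


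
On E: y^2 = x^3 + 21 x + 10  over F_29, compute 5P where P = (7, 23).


k = 5 = 101_2 (binary, LSB first: 101)
Double-and-add from P = (7, 23):
  bit 0 = 1: acc = O + (7, 23) = (7, 23)
  bit 1 = 0: acc unchanged = (7, 23)
  bit 2 = 1: acc = (7, 23) + (4, 10) = (11, 8)

5P = (11, 8)


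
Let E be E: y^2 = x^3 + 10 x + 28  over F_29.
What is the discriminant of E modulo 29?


4 a^3 + 27 b^2 = 4*10^3 + 27*28^2 = 4000 + 21168 = 25168
Delta = -16 * (25168) = -402688
Delta mod 29 = 6

Delta = 6 (mod 29)


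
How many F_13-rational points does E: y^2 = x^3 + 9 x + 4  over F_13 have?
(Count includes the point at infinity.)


For each x in F_13, count y with y^2 = x^3 + 9 x + 4 mod 13:
  x = 0: RHS = 4, y in [2, 11]  -> 2 point(s)
  x = 1: RHS = 1, y in [1, 12]  -> 2 point(s)
  x = 2: RHS = 4, y in [2, 11]  -> 2 point(s)
  x = 4: RHS = 0, y in [0]  -> 1 point(s)
  x = 6: RHS = 1, y in [1, 12]  -> 2 point(s)
  x = 8: RHS = 3, y in [4, 9]  -> 2 point(s)
  x = 11: RHS = 4, y in [2, 11]  -> 2 point(s)
Affine points: 13. Add the point at infinity: total = 14.

#E(F_13) = 14


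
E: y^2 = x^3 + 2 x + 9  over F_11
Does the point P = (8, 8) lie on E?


Check whether y^2 = x^3 + 2 x + 9 (mod 11) for (x, y) = (8, 8).
LHS: y^2 = 8^2 mod 11 = 9
RHS: x^3 + 2 x + 9 = 8^3 + 2*8 + 9 mod 11 = 9
LHS = RHS

Yes, on the curve


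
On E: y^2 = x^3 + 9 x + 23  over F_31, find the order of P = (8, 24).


Compute successive multiples of P until we hit O:
  1P = (8, 24)
  2P = (22, 22)
  3P = (20, 22)
  4P = (28, 0)
  5P = (20, 9)
  6P = (22, 9)
  7P = (8, 7)
  8P = O

ord(P) = 8


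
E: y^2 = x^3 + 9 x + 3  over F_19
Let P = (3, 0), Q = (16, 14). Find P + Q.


P != Q, so use the chord formula.
s = (y2 - y1) / (x2 - x1) = (14) / (13) mod 19 = 4
x3 = s^2 - x1 - x2 mod 19 = 4^2 - 3 - 16 = 16
y3 = s (x1 - x3) - y1 mod 19 = 4 * (3 - 16) - 0 = 5

P + Q = (16, 5)


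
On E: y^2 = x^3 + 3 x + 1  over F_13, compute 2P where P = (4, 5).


Doubling: s = (3 x1^2 + a) / (2 y1)
s = (3*4^2 + 3) / (2*5) mod 13 = 9
x3 = s^2 - 2 x1 mod 13 = 9^2 - 2*4 = 8
y3 = s (x1 - x3) - y1 mod 13 = 9 * (4 - 8) - 5 = 11

2P = (8, 11)


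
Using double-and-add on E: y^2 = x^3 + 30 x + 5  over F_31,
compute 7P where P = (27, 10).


k = 7 = 111_2 (binary, LSB first: 111)
Double-and-add from P = (27, 10):
  bit 0 = 1: acc = O + (27, 10) = (27, 10)
  bit 1 = 1: acc = (27, 10) + (26, 28) = (23, 11)
  bit 2 = 1: acc = (23, 11) + (14, 10) = (12, 4)

7P = (12, 4)


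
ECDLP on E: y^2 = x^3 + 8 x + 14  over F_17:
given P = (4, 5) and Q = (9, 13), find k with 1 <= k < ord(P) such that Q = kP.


Enumerate multiples of P until we hit Q = (9, 13):
  1P = (4, 5)
  2P = (5, 3)
  3P = (12, 11)
  4P = (9, 4)
  5P = (2, 15)
  6P = (2, 2)
  7P = (9, 13)
Match found at i = 7.

k = 7


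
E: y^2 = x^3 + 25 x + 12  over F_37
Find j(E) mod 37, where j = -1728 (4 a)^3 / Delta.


Delta = -16(4 a^3 + 27 b^2) mod 37 = 25
-1728 * (4 a)^3 = -1728 * (4*25)^3 mod 37 = 11
j = 11 * 25^(-1) mod 37 = 33

j = 33 (mod 37)


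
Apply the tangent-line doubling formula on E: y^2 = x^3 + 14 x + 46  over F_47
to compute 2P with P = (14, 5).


Doubling: s = (3 x1^2 + a) / (2 y1)
s = (3*14^2 + 14) / (2*5) mod 47 = 32
x3 = s^2 - 2 x1 mod 47 = 32^2 - 2*14 = 9
y3 = s (x1 - x3) - y1 mod 47 = 32 * (14 - 9) - 5 = 14

2P = (9, 14)


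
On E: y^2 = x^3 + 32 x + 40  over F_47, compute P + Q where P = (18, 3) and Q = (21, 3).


P != Q, so use the chord formula.
s = (y2 - y1) / (x2 - x1) = (0) / (3) mod 47 = 0
x3 = s^2 - x1 - x2 mod 47 = 0^2 - 18 - 21 = 8
y3 = s (x1 - x3) - y1 mod 47 = 0 * (18 - 8) - 3 = 44

P + Q = (8, 44)


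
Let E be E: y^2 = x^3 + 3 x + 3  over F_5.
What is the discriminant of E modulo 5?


4 a^3 + 27 b^2 = 4*3^3 + 27*3^2 = 108 + 243 = 351
Delta = -16 * (351) = -5616
Delta mod 5 = 4

Delta = 4 (mod 5)


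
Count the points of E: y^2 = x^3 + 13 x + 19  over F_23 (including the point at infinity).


For each x in F_23, count y with y^2 = x^3 + 13 x + 19 mod 23:
  x = 3: RHS = 16, y in [4, 19]  -> 2 point(s)
  x = 5: RHS = 2, y in [5, 18]  -> 2 point(s)
  x = 7: RHS = 16, y in [4, 19]  -> 2 point(s)
  x = 13: RHS = 16, y in [4, 19]  -> 2 point(s)
  x = 14: RHS = 1, y in [1, 22]  -> 2 point(s)
  x = 15: RHS = 1, y in [1, 22]  -> 2 point(s)
  x = 17: RHS = 1, y in [1, 22]  -> 2 point(s)
  x = 18: RHS = 13, y in [6, 17]  -> 2 point(s)
  x = 19: RHS = 18, y in [8, 15]  -> 2 point(s)
  x = 21: RHS = 8, y in [10, 13]  -> 2 point(s)
Affine points: 20. Add the point at infinity: total = 21.

#E(F_23) = 21


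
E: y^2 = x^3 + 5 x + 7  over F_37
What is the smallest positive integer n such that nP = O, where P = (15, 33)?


Compute successive multiples of P until we hit O:
  1P = (15, 33)
  2P = (17, 26)
  3P = (8, 35)
  4P = (2, 32)
  5P = (13, 7)
  6P = (30, 31)
  7P = (18, 34)
  8P = (0, 9)
  ... (continuing to 45P)
  45P = O

ord(P) = 45


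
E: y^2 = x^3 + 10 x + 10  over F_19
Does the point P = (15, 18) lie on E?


Check whether y^2 = x^3 + 10 x + 10 (mod 19) for (x, y) = (15, 18).
LHS: y^2 = 18^2 mod 19 = 1
RHS: x^3 + 10 x + 10 = 15^3 + 10*15 + 10 mod 19 = 1
LHS = RHS

Yes, on the curve


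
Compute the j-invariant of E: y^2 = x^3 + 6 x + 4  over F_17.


Delta = -16(4 a^3 + 27 b^2) mod 17 = 4
-1728 * (4 a)^3 = -1728 * (4*6)^3 mod 17 = 1
j = 1 * 4^(-1) mod 17 = 13

j = 13 (mod 17)


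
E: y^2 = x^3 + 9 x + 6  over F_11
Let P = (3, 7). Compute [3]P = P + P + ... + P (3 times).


k = 3 = 11_2 (binary, LSB first: 11)
Double-and-add from P = (3, 7):
  bit 0 = 1: acc = O + (3, 7) = (3, 7)
  bit 1 = 1: acc = (3, 7) + (6, 1) = (6, 10)

3P = (6, 10)


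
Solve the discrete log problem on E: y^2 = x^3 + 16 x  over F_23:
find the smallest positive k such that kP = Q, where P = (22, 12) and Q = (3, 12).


Enumerate multiples of P until we hit Q = (3, 12):
  1P = (22, 12)
  2P = (18, 18)
  3P = (14, 22)
  4P = (13, 17)
  5P = (15, 2)
  6P = (4, 17)
  7P = (21, 12)
  8P = (3, 11)
  9P = (11, 14)
  10P = (6, 6)
  11P = (7, 8)
  12P = (0, 0)
  13P = (7, 15)
  14P = (6, 17)
  15P = (11, 9)
  16P = (3, 12)
Match found at i = 16.

k = 16


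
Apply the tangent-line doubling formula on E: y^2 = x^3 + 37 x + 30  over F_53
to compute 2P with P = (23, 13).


Doubling: s = (3 x1^2 + a) / (2 y1)
s = (3*23^2 + 37) / (2*13) mod 53 = 38
x3 = s^2 - 2 x1 mod 53 = 38^2 - 2*23 = 20
y3 = s (x1 - x3) - y1 mod 53 = 38 * (23 - 20) - 13 = 48

2P = (20, 48)


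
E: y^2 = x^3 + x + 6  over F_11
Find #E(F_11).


For each x in F_11, count y with y^2 = x^3 + 1 x + 6 mod 11:
  x = 2: RHS = 5, y in [4, 7]  -> 2 point(s)
  x = 3: RHS = 3, y in [5, 6]  -> 2 point(s)
  x = 5: RHS = 4, y in [2, 9]  -> 2 point(s)
  x = 7: RHS = 4, y in [2, 9]  -> 2 point(s)
  x = 8: RHS = 9, y in [3, 8]  -> 2 point(s)
  x = 10: RHS = 4, y in [2, 9]  -> 2 point(s)
Affine points: 12. Add the point at infinity: total = 13.

#E(F_11) = 13


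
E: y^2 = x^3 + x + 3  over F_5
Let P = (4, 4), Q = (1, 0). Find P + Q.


P != Q, so use the chord formula.
s = (y2 - y1) / (x2 - x1) = (1) / (2) mod 5 = 3
x3 = s^2 - x1 - x2 mod 5 = 3^2 - 4 - 1 = 4
y3 = s (x1 - x3) - y1 mod 5 = 3 * (4 - 4) - 4 = 1

P + Q = (4, 1)


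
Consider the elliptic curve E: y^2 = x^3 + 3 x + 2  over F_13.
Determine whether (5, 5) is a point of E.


Check whether y^2 = x^3 + 3 x + 2 (mod 13) for (x, y) = (5, 5).
LHS: y^2 = 5^2 mod 13 = 12
RHS: x^3 + 3 x + 2 = 5^3 + 3*5 + 2 mod 13 = 12
LHS = RHS

Yes, on the curve


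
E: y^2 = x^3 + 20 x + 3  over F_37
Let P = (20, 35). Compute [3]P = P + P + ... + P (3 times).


k = 3 = 11_2 (binary, LSB first: 11)
Double-and-add from P = (20, 35):
  bit 0 = 1: acc = O + (20, 35) = (20, 35)
  bit 1 = 1: acc = (20, 35) + (4, 6) = (4, 31)

3P = (4, 31)


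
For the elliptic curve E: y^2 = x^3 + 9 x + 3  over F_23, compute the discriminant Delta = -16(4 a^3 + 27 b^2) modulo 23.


4 a^3 + 27 b^2 = 4*9^3 + 27*3^2 = 2916 + 243 = 3159
Delta = -16 * (3159) = -50544
Delta mod 23 = 10

Delta = 10 (mod 23)


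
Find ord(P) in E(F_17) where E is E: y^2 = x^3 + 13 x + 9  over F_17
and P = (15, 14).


Compute successive multiples of P until we hit O:
  1P = (15, 14)
  2P = (2, 14)
  3P = (0, 3)
  4P = (11, 15)
  5P = (7, 1)
  6P = (8, 8)
  7P = (10, 0)
  8P = (8, 9)
  ... (continuing to 14P)
  14P = O

ord(P) = 14


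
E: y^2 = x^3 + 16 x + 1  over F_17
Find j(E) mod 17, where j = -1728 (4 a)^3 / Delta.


Delta = -16(4 a^3 + 27 b^2) mod 17 = 6
-1728 * (4 a)^3 = -1728 * (4*16)^3 mod 17 = 7
j = 7 * 6^(-1) mod 17 = 4

j = 4 (mod 17)
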